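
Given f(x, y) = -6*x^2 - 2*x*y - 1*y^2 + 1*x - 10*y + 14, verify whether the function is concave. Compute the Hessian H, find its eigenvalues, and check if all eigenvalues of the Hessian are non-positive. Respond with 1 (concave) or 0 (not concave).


The Hessian of f(x,y) = -6*x^2 - 2*x*y - 1*y^2 + 1*x - 10*y + 14 is:
H = [[-12, -2], [-2, -2]]
Trace = -12 - 2 = -14
Determinant = -12*-2 - (-2)^2 = 20
Discriminant = (-14)^2 - 4*20 = 116.0
Eigenvalues: lambda_1 = -12.3852, lambda_2 = -1.6148
The function is concave.

1


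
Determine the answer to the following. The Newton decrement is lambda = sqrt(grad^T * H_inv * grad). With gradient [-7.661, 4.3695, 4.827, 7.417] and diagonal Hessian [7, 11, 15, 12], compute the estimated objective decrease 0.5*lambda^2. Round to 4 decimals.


Step 1: H is diagonal, so H^(-1) * g = [-1.0944, 0.3972, 0.3218, 0.6181].
Step 2: g^T H^(-1) g = sum_i g_i^2 / H_ii
  = (-7.661)^2/7 + (4.3695)^2/11 + (4.827)^2/15 + (7.417)^2/12
  = 8.3844 + 1.7357 + 1.5533 + 4.5843 = 16.2578
Step 3: Objective decrease = 0.5 * g^T H^(-1) g = 8.1289


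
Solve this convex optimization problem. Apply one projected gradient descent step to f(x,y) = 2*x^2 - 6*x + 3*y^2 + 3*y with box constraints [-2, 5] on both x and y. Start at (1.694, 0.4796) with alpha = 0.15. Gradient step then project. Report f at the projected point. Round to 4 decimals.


Step 1: Compute gradient at (1.694, 0.4796).
grad_x = 2*2*1.694 - 6 = 0.776
grad_y = 2*3*0.4796 + 3 = 5.8776
Step 2: Gradient step.
x_raw = 1.694 - 0.15*0.776 = 1.5776
y_raw = 0.4796 - 0.15*5.8776 = -0.402
Step 3: Project onto [-2, 5].
x_proj = clip(1.5776) = 1.5776
y_proj = clip(-0.402) = -0.402
Step 4: Evaluate f.
f(1.5776, -0.402) = -5.2092


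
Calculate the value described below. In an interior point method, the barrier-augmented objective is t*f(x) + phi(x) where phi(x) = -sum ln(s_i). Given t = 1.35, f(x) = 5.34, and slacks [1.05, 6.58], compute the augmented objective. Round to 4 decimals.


Step 1: Compute log-barrier.
ln values: [0.0488, 1.884]
phi = -(0.0488 + 1.884) = -1.9328
Step 2: Compute augmented objective.
t*f(x) = 1.35*5.34 = 7.209
Total = 7.209 - 1.9328 = 5.2762


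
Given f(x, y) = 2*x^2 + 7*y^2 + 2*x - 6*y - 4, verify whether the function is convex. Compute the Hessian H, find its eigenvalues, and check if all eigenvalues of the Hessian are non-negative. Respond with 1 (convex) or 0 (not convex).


The Hessian of f(x,y) = 2*x^2 + 7*y^2 + 2*x - 6*y - 4 is:
H = [[4, 0], [0, 14]]
Trace = 4 + 14 = 18
Determinant = 4*14 - (0)^2 = 56
Discriminant = (18)^2 - 4*56 = 100.0
Eigenvalues: lambda_1 = 4.0, lambda_2 = 14.0
The function is convex.

1


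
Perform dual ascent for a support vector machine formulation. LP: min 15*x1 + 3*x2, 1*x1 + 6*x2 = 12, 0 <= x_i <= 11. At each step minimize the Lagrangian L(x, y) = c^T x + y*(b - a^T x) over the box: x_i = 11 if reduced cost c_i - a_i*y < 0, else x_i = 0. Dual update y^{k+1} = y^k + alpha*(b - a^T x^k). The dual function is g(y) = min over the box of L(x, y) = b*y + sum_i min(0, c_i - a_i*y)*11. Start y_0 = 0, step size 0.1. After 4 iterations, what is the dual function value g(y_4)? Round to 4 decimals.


Dual ascent for LP: min 15*x1 + 3*x2, 1*x1 + 6*x2 = 12, 0 <= x_i <= 11
Step 1: y^k = 0.0, reduced costs: (15.0, 3.0)
  x^k = (0.0, 0.0), subgradient = b - a^T x = 12.0
  y^{k+1} = 0.0 + 0.1*12.0 = 1.2
Step 2: y^k = 1.2, reduced costs: (13.8, -4.2)
  x^k = (0.0, 11.0), subgradient = b - a^T x = -54.0
  y^{k+1} = 1.2 + 0.1*-54.0 = -4.2
Step 3: y^k = -4.2, reduced costs: (19.2, 28.2)
  x^k = (0.0, 0.0), subgradient = b - a^T x = 12.0
  y^{k+1} = -4.2 + 0.1*12.0 = -3.0
Step 4: y^k = -3.0, reduced costs: (18.0, 21.0)
  x^k = (0.0, 0.0), subgradient = b - a^T x = 12.0
  y^{k+1} = -3.0 + 0.1*12.0 = -1.8
Dual objective at y_4 = -1.8: reduced costs (16.8, 13.8), box minimizer x = (0.0, 0.0)
g(y_4) = b*y + (c1 - a1*y)*x1 + (c2 - a2*y)*x2 = 12*(-1.8) + 16.8*0.0 + 13.8*0.0 = -21.6 + 0.0 + 0.0 = -21.6


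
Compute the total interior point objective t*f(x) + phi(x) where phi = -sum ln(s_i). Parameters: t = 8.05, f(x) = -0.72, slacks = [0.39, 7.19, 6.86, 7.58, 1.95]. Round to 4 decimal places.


Step 1: Compute log-barrier.
ln values: [-0.9416, 1.9727, 1.9257, 2.0255, 0.6678]
phi = -(-0.9416 + 1.9727 + 1.9257 + 2.0255 + 0.6678) = -5.6501
Step 2: Compute augmented objective.
t*f(x) = 8.05*-0.72 = -5.796
Total = -5.796 - 5.6501 = -11.4461


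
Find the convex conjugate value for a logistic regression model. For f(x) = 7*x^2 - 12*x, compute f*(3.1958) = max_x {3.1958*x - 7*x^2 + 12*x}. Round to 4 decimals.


f*(y) = sup_x {y*x - a*x^2 - b*x} = sup_x {(y-b)*x - a*x^2}
FOC: (y - b) - 2a*x = 0 => x* = (y - b)/(2a)
x* = (3.1958 + 12)/(2*7) = 1.0854
f*(3.1958) = (y-b)^2/(4a) = (3.1958 + 12)^2/(4*7)
= 230.9123/28 = 8.2469


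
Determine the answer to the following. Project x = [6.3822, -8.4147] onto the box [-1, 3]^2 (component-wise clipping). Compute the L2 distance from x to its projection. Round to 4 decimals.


Project each component onto [-1, 3].
clip(6.3822) = 3.0, clip(-8.4147) = -1.0
Projection = [3.0, -1.0]
Squared diffs: [11.4393, 54.9778]
Distance = sqrt(66.4171) = 8.1497


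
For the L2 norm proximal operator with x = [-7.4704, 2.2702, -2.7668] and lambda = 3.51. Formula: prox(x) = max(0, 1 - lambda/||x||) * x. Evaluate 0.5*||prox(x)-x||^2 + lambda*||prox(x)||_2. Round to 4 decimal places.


Step 1: Compute ||x||.
||x|| = 8.2835
Step 2: Compute scaling factor.
scale = max(0, 1 - 3.51/8.2835) = 0.5763
Step 3: prox(x) = [-4.3049, 1.3082, -1.5944]
||prox(x)|| = 4.7735
Step 4: Proximal objective.
0.5*||prox-x||^2 = 6.1601
lambda*||prox|| = 16.755
Total = 22.9149


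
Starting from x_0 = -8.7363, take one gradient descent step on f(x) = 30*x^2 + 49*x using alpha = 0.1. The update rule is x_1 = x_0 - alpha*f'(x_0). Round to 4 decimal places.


We compute the gradient at x_0 and apply the update.
f'(x) = 60*x + 49
f'(-8.7363) = 60*-8.7363 + 49 = -475.178
x_1 = -8.7363 - 0.1*-475.178 = 38.7815


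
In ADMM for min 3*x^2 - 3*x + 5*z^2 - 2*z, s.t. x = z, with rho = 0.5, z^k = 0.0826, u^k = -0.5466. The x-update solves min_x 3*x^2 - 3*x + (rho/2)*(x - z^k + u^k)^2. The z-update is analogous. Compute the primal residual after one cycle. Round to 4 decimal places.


ADMM iteration with rho = 0.5, z^k = 0.0826, u^k = -0.5466
Step 1: x-update.
Minimize 3*x^2 - 3*x + (0.5/2)*(x - 0.0826 - 0.5466)^2
FOC: (2*3 + 0.5)*x = 3 + 0.5*(0.0826 + 0.5466)
x^{k+1} = 0.5099
Step 2: z-update.
Minimize 5*z^2 - 2*z + (0.5/2)*(0.5099 - z - 0.5466)^2
FOC: (2*5 + 0.5)*z = 2 + 0.5*(0.5099 - 0.5466)
z^{k+1} = 0.1887
Step 3: u-update.
u^{k+1} = -0.5466 + 0.5099 - 0.1887 = -0.2254
Step 4: Primal residual = |0.5099 - 0.1887| = 0.3212


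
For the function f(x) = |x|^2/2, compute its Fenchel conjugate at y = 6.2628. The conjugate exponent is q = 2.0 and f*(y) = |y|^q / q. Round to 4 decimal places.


The conjugate exponent q satisfies 1/p + 1/q = 1.
p = 2, so q = 2/(2 - 1) = 2.0
|y|^q = 6.2628^2.0 = 39.2227
f*(6.2628) = 39.2227 / 2.0 = 19.6113


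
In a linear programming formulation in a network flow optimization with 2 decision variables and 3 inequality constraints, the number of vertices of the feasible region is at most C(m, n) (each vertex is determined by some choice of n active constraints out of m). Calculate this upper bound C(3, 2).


Each vertex corresponds to some choice of n active constraints out of m, so the number of vertices is at most C(m, n) = m! / (n!(m-n)!).
m = 3, n = 2
Numerator: 3 * 2
Denominator: 2! = 2
C(3, 2) = 3


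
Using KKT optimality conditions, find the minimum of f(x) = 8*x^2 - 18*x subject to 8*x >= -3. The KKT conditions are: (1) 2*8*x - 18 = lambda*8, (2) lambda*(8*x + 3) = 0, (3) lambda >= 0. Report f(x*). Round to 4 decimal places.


Step 1: Try lambda = 0 (constraint inactive).
Stationarity: 2*8*x - 18 = 0
x* = 18/(2*8) = 1.125
Check constraint: 8*1.125 = 9.0 >= -3 -- satisfied.
Step 2: Compute optimal value.
f(x*) = 8*1.125^2 - 18*1.125 = -10.125


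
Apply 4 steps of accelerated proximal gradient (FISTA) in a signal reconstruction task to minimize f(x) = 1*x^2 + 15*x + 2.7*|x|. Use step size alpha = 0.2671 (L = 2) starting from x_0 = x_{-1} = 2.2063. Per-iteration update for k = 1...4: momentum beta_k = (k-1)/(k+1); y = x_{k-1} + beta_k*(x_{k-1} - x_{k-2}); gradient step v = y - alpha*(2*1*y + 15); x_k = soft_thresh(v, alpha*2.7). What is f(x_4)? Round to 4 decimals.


FISTA on f(x) = 1*x^2 + 15*x + 2.7*|x|
L = 2, alpha = 0.2671
Iteration 1: beta = 0.0, y = 2.2063 + 0.0*(2.2063 - 2.2063) = 2.2063
  grad(y) = 19.4126, v = y - alpha*grad = -2.9788
  prox(v) = soft_thresh(-2.9788, 0.7212) = -2.2576
Iteration 2: beta = 0.3333, y = -2.2576 + 0.3333*(-2.2576 - 2.2063) = -3.7456
  grad(y) = 7.5088, v = y - alpha*grad = -5.7512
  prox(v) = soft_thresh(-5.7512, 0.7212) = -5.03
Iteration 3: beta = 0.5, y = -5.03 + 0.5*(-5.03 + 2.2576) = -6.4162
  grad(y) = 2.1675, v = y - alpha*grad = -6.9952
  prox(v) = soft_thresh(-6.9952, 0.7212) = -6.274
Iteration 4: beta = 0.6, y = -6.274 + 0.6*(-6.274 + 5.03) = -7.0204
  grad(y) = 0.9592, v = y - alpha*grad = -7.2766
  prox(v) = soft_thresh(-7.2766, 0.7212) = -6.5554
f(x_4) = 1*(-6.5554)^2 + 15*(-6.5554) + 2.7*|-6.5554| = -37.6581


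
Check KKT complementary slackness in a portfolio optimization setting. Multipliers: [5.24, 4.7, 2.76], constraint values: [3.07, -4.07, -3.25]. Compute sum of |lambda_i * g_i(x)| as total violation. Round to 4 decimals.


KKT complementary slackness check:
lambda_1 * g_1 = 5.24 * 3.07 = 16.0868
lambda_2 * g_2 = 4.7 * -4.07 = -19.129
lambda_3 * g_3 = 2.76 * -3.25 = -8.97
Total violation = 16.0868 + 19.129 + 8.97 = 44.1858


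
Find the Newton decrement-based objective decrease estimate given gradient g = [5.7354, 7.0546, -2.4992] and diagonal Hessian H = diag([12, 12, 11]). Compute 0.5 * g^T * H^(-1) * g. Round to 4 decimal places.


Step 1: H is diagonal, so H^(-1) * g = [0.478, 0.5879, -0.2272].
Step 2: g^T H^(-1) g = sum_i g_i^2 / H_ii
  = (5.7354)^2/12 + (7.0546)^2/12 + (-2.4992)^2/11
  = 2.7412 + 4.1473 + 0.5678 = 7.4563
Step 3: Objective decrease = 0.5 * g^T H^(-1) g = 3.7282


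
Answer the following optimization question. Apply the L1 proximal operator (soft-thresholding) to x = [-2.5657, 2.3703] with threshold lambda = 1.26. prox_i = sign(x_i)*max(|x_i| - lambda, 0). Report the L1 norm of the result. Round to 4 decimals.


Soft-thresholding with lambda = 1.26:
prox(-2.5657) = sign(-2.5657)*max(|-2.5657| - 1.26, 0) = -1.3057
prox(2.3703) = sign(2.3703)*max(|2.3703| - 1.26, 0) = 1.1103
prox(x) = [-1.3057, 1.1103]
||prox(x)||_1 = 1.3057 + 1.1103 = 2.416


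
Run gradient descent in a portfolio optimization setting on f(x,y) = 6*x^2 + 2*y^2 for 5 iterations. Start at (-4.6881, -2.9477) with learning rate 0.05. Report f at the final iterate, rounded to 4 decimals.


Gradient descent on f(x,y) = 6*x^2 + 2*y^2.
Starting point: (-4.6881, -2.9477), alpha = 0.05
Step 1: grad_x = 2*6*-4.6881 = -56.2572, grad_y = 2*2*-2.9477 = -11.7908
  x_1 = -4.6881 - 0.05*-56.2572 = -1.8752
  y_1 = -2.9477 - 0.05*-11.7908 = -2.3582
Step 2: grad_x = 2*6*-1.8752 = -22.5029, grad_y = 2*2*-2.3582 = -9.4326
  x_2 = -1.8752 - 0.05*-22.5029 = -0.7501
  y_2 = -2.3582 - 0.05*-9.4326 = -1.8865
Step 3: grad_x = 2*6*-0.7501 = -9.0012, grad_y = 2*2*-1.8865 = -7.5461
  x_3 = -0.7501 - 0.05*-9.0012 = -0.3
  y_3 = -1.8865 - 0.05*-7.5461 = -1.5092
Step 4: grad_x = 2*6*-0.3 = -3.6005, grad_y = 2*2*-1.5092 = -6.0369
  x_4 = -0.3 - 0.05*-3.6005 = -0.12
  y_4 = -1.5092 - 0.05*-6.0369 = -1.2074
Step 5: grad_x = 2*6*-0.12 = -1.4402, grad_y = 2*2*-1.2074 = -4.8295
  x_5 = -0.12 - 0.05*-1.4402 = -0.048
  y_5 = -1.2074 - 0.05*-4.8295 = -0.9659
f(-0.048, -0.9659) = 6*(-0.048)^2 + 2*(-0.9659)^2 = 1.8798


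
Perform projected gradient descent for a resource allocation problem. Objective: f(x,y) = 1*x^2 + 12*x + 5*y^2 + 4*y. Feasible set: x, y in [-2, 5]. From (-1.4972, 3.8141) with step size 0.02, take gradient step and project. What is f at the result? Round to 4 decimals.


Step 1: Compute gradient at (-1.4972, 3.8141).
grad_x = 2*1*-1.4972 + 12 = 9.0056
grad_y = 2*5*3.8141 + 4 = 42.141
Step 2: Gradient step.
x_raw = -1.4972 - 0.02*9.0056 = -1.6773
y_raw = 3.8141 - 0.02*42.141 = 2.9713
Step 3: Project onto [-2, 5].
x_proj = clip(-1.6773) = -1.6773
y_proj = clip(2.9713) = 2.9713
Step 4: Evaluate f.
f(-1.6773, 2.9713) = 38.7133


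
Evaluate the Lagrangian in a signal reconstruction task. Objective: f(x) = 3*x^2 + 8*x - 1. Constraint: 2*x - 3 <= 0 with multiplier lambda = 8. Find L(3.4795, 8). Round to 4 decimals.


Step 1: Evaluate f(x).
f(3.4795) = 3*3.4795^2 + 8*3.4795 - 1 = 63.1568
Step 2: Evaluate g(x).
g(3.4795) = 2*3.4795 - 3 = 3.959
Step 3: Compute Lagrangian.
L = 63.1568 + 8*3.959 = 94.8288


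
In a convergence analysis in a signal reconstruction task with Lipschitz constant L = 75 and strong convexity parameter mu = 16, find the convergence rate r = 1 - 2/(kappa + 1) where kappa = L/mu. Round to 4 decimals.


Step 1: Compute the condition number.
kappa = L/mu = 75/16 = 4.6875
Step 2: Compute the convergence rate.
r = 1 - 2/(kappa + 1) = 1 - 2*mu/(L + mu) = (L - mu)/(L + mu) = 59/91 = 0.6484


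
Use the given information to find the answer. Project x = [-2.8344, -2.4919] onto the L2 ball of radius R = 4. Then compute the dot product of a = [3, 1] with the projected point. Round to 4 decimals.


Step 1: Compute ||x|| (intermediates to 6 decimals).
||x|| = sqrt((-2.8344)^2 + (-2.4919)^2) = 3.774041
Step 2: Project.
Since ||x|| <= R, proj = x (no scaling needed).
proj(x) = [-2.8344, -2.4919]
Step 3: Dot product.
a^T * proj(x) = 3*(-2.8344) + 1*(-2.4919) = -10.9951


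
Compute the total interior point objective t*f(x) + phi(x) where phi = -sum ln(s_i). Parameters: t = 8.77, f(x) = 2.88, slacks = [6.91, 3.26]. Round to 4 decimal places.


Step 1: Compute log-barrier.
ln values: [1.933, 1.1817]
phi = -(1.933 + 1.1817) = -3.1147
Step 2: Compute augmented objective.
t*f(x) = 8.77*2.88 = 25.2576
Total = 25.2576 - 3.1147 = 22.1429


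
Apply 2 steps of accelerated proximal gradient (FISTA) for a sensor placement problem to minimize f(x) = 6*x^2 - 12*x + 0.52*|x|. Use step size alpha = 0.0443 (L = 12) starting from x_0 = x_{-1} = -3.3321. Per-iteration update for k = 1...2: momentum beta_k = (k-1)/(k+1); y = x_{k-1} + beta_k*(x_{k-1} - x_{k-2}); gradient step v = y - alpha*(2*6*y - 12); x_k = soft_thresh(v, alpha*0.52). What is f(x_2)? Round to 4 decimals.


FISTA on f(x) = 6*x^2 - 12*x + 0.52*|x|
L = 12, alpha = 0.0443
Iteration 1: beta = 0.0, y = -3.3321 + 0.0*(-3.3321 + 3.3321) = -3.3321
  grad(y) = -51.9852, v = y - alpha*grad = -1.0292
  prox(v) = soft_thresh(-1.0292, 0.023) = -1.0061
Iteration 2: beta = 0.3333, y = -1.0061 + 0.3333*(-1.0061 + 3.3321) = -0.2308
  grad(y) = -14.7695, v = y - alpha*grad = 0.4235
  prox(v) = soft_thresh(0.4235, 0.023) = 0.4005
f(x_2) = 6*0.4005^2 - 12*0.4005 + 0.52*|0.4005| = -3.6351


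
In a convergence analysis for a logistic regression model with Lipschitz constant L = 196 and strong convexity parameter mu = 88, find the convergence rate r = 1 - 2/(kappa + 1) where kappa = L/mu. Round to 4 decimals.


Step 1: Compute the condition number.
kappa = L/mu = 196/88 = 2.2273
Step 2: Compute the convergence rate.
r = 1 - 2/(kappa + 1) = 1 - 2*mu/(L + mu) = (L - mu)/(L + mu) = 108/284 = 0.3803


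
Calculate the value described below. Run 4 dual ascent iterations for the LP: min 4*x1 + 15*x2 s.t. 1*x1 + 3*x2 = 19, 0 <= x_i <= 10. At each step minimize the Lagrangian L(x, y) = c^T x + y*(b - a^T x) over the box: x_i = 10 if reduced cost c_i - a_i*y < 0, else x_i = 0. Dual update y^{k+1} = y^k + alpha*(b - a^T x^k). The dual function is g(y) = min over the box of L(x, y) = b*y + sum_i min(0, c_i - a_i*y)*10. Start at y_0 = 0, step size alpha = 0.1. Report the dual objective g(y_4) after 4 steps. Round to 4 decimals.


Dual ascent for LP: min 4*x1 + 15*x2, 1*x1 + 3*x2 = 19, 0 <= x_i <= 10
Step 1: y^k = 0.0, reduced costs: (4.0, 15.0)
  x^k = (0.0, 0.0), subgradient = b - a^T x = 19.0
  y^{k+1} = 0.0 + 0.1*19.0 = 1.9
Step 2: y^k = 1.9, reduced costs: (2.1, 9.3)
  x^k = (0.0, 0.0), subgradient = b - a^T x = 19.0
  y^{k+1} = 1.9 + 0.1*19.0 = 3.8
Step 3: y^k = 3.8, reduced costs: (0.2, 3.6)
  x^k = (0.0, 0.0), subgradient = b - a^T x = 19.0
  y^{k+1} = 3.8 + 0.1*19.0 = 5.7
Step 4: y^k = 5.7, reduced costs: (-1.7, -2.1)
  x^k = (10.0, 10.0), subgradient = b - a^T x = -21.0
  y^{k+1} = 5.7 + 0.1*-21.0 = 3.6
Dual objective at y_4 = 3.6: reduced costs (0.4, 4.2), box minimizer x = (0.0, 0.0)
g(y_4) = b*y + (c1 - a1*y)*x1 + (c2 - a2*y)*x2 = 19*3.6 + 0.4*0.0 + 4.2*0.0 = 68.4 + 0.0 + 0.0 = 68.4


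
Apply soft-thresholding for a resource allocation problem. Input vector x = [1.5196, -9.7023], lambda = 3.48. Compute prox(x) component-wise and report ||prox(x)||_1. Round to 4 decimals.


Soft-thresholding with lambda = 3.48:
prox(1.5196) = sign(1.5196)*max(|1.5196| - 3.48, 0) = 0.0
prox(-9.7023) = sign(-9.7023)*max(|-9.7023| - 3.48, 0) = -6.2223
prox(x) = [0.0, -6.2223]
||prox(x)||_1 = 0.0 + 6.2223 = 6.2223


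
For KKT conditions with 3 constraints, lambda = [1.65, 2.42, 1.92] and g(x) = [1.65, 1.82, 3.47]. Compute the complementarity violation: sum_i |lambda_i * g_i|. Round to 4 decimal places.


KKT complementary slackness check:
lambda_1 * g_1 = 1.65 * 1.65 = 2.7225
lambda_2 * g_2 = 2.42 * 1.82 = 4.4044
lambda_3 * g_3 = 1.92 * 3.47 = 6.6624
Total violation = 2.7225 + 4.4044 + 6.6624 = 13.7893


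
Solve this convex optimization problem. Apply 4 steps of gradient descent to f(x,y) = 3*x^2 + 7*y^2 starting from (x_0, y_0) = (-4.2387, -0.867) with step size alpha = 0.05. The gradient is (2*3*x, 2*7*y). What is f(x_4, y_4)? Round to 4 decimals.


Gradient descent on f(x,y) = 3*x^2 + 7*y^2.
Starting point: (-4.2387, -0.867), alpha = 0.05
Step 1: grad_x = 2*3*-4.2387 = -25.4322, grad_y = 2*7*-0.867 = -12.138
  x_1 = -4.2387 - 0.05*-25.4322 = -2.9671
  y_1 = -0.867 - 0.05*-12.138 = -0.2601
Step 2: grad_x = 2*3*-2.9671 = -17.8025, grad_y = 2*7*-0.2601 = -3.6414
  x_2 = -2.9671 - 0.05*-17.8025 = -2.077
  y_2 = -0.2601 - 0.05*-3.6414 = -0.078
Step 3: grad_x = 2*3*-2.077 = -12.4618, grad_y = 2*7*-0.078 = -1.0924
  x_3 = -2.077 - 0.05*-12.4618 = -1.4539
  y_3 = -0.078 - 0.05*-1.0924 = -0.0234
Step 4: grad_x = 2*3*-1.4539 = -8.7232, grad_y = 2*7*-0.0234 = -0.3277
  x_4 = -1.4539 - 0.05*-8.7232 = -1.0177
  y_4 = -0.0234 - 0.05*-0.3277 = -0.007
f(-1.0177, -0.007) = 3*(-1.0177)^2 + 7*(-0.007)^2 = 3.1076


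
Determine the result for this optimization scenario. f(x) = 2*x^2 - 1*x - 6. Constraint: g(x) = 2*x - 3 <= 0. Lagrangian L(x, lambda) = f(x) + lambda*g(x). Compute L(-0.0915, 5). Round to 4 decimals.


Step 1: Evaluate f(x).
f(-0.0915) = 2*(-0.0915)^2 - 1*(-0.0915) - 6 = -5.8918
Step 2: Evaluate g(x).
g(-0.0915) = 2*-0.0915 - 3 = -3.183
Step 3: Compute Lagrangian.
L = -5.8918 + 5*-3.183 = -21.8068


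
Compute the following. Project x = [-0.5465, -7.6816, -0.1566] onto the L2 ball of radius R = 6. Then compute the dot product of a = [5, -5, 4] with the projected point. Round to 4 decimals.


Step 1: Compute ||x|| (intermediates to 6 decimals).
||x|| = sqrt((-0.5465)^2 + (-7.6816)^2 + (-0.1566)^2) = 7.702608
Step 2: Project.
Since ||x|| > R, scale = R/||x|| = 6/7.702608 = 0.778957, proj(x) = scale * x
proj(x) = [-0.4257, -5.983636, -0.121985]
Step 3: Dot product.
a^T * proj(x) = 5*(-0.4257) - 5*(-5.983636) + 4*(-0.121985) = 27.3017


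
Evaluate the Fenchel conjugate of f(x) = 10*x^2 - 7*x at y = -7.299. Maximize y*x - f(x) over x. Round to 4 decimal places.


f*(y) = sup_x {y*x - a*x^2 - b*x} = sup_x {(y-b)*x - a*x^2}
FOC: (y - b) - 2a*x = 0 => x* = (y - b)/(2a)
x* = (-7.299 + 7)/(2*10) = -0.015
f*(-7.299) = (y-b)^2/(4a) = (-7.299 + 7)^2/(4*10)
= 0.0894/40 = 0.0022


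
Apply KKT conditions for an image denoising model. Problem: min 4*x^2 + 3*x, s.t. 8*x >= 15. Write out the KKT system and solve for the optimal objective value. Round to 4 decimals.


Step 1: Try lambda = 0 (constraint inactive).
x_unc = -3/(2*4) = -0.375
Check: 8*-0.375 = -3.0 < 15 -- violated!
Step 2: Constraint must be active: 8*x = 15
x* = 15/8 = 1.875
lambda = (2*4*1.875 + 3)/8 = 2.25
Step 3: Compute optimal value.
f(x*) = 4*1.875^2 + 3*1.875 = 19.6875


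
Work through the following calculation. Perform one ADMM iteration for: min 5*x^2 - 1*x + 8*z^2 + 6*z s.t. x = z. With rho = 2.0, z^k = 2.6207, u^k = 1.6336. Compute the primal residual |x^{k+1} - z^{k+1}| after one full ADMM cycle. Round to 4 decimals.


ADMM iteration with rho = 2.0, z^k = 2.6207, u^k = 1.6336
Step 1: x-update.
Minimize 5*x^2 - 1*x + (2.0/2)*(x - 2.6207 + 1.6336)^2
FOC: (2*5 + 2.0)*x = 1 + 2.0*(2.6207 - 1.6336)
x^{k+1} = 0.2479
Step 2: z-update.
Minimize 8*z^2 + 6*z + (2.0/2)*(0.2479 - z + 1.6336)^2
FOC: (2*8 + 2.0)*z = -6 + 2.0*(0.2479 + 1.6336)
z^{k+1} = -0.1243
Step 3: u-update.
u^{k+1} = 1.6336 + 0.2479 + 0.1243 = 2.0057
Step 4: Primal residual = |0.2479 + 0.1243| = 0.3721


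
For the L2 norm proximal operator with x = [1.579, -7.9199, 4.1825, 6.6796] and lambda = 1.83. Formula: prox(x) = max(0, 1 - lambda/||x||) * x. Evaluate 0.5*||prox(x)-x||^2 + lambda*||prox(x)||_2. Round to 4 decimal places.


Step 1: Compute ||x||.
||x|| = 11.284
Step 2: Compute scaling factor.
scale = max(0, 1 - 1.83/11.284) = 0.8378
Step 3: prox(x) = [1.3229, -6.6355, 3.5042, 5.5963]
||prox(x)|| = 9.454
Step 4: Proximal objective.
0.5*||prox-x||^2 = 1.6745
lambda*||prox|| = 17.3008
Total = 18.9753


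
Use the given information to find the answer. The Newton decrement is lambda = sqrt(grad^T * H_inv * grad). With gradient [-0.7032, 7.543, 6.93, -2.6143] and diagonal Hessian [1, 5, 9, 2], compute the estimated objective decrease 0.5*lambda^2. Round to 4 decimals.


Step 1: H is diagonal, so H^(-1) * g = [-0.7032, 1.5086, 0.77, -1.3072].
Step 2: g^T H^(-1) g = sum_i g_i^2 / H_ii
  = (-0.7032)^2/1 + (7.543)^2/5 + (6.93)^2/9 + (-2.6143)^2/2
  = 0.4945 + 11.3794 + 5.3361 + 3.4173 = 20.6272
Step 3: Objective decrease = 0.5 * g^T H^(-1) g = 10.3136


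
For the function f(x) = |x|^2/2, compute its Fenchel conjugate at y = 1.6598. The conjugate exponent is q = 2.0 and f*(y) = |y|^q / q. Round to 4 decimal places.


The conjugate exponent q satisfies 1/p + 1/q = 1.
p = 2, so q = 2/(2 - 1) = 2.0
|y|^q = 1.6598^2.0 = 2.7549
f*(1.6598) = 2.7549 / 2.0 = 1.3775


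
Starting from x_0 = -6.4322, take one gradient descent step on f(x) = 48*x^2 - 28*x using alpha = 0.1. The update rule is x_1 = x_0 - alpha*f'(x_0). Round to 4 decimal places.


We compute the gradient at x_0 and apply the update.
f'(x) = 96*x - 28
f'(-6.4322) = 96*-6.4322 - 28 = -645.4912
x_1 = -6.4322 - 0.1*-645.4912 = 58.1169


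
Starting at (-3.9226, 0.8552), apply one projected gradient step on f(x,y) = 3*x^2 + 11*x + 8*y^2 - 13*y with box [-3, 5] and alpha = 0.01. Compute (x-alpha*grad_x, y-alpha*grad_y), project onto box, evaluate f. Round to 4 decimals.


Step 1: Compute gradient at (-3.9226, 0.8552).
grad_x = 2*3*-3.9226 + 11 = -12.5356
grad_y = 2*8*0.8552 - 13 = 0.6832
Step 2: Gradient step.
x_raw = -3.9226 - 0.01*-12.5356 = -3.7972
y_raw = 0.8552 - 0.01*0.6832 = 0.8484
Step 3: Project onto [-3, 5].
x_proj = clip(-3.7972) = -3.0
y_proj = clip(0.8484) = 0.8484
Step 4: Evaluate f.
f(-3.0, 0.8484) = -11.271


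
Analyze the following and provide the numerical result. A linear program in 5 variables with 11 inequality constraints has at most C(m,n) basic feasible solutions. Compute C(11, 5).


Each vertex corresponds to some choice of n active constraints out of m, so the number of vertices is at most C(m, n) = m! / (n!(m-n)!).
m = 11, n = 5
Numerator: 11 * 10 * 9 * 8 * 7
Denominator: 5! = 120
C(11, 5) = 462


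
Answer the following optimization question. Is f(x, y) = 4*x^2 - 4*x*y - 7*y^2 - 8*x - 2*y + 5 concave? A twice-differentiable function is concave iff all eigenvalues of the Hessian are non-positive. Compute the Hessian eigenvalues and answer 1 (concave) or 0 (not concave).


The Hessian of f(x,y) = 4*x^2 - 4*x*y - 7*y^2 - 8*x - 2*y + 5 is:
H = [[8, -4], [-4, -14]]
Trace = 8 - 14 = -6
Determinant = 8*-14 - (-4)^2 = -128
Discriminant = (-6)^2 - 4*-128 = 548.0
Eigenvalues: lambda_1 = -14.7047, lambda_2 = 8.7047
The function is not concave.

0


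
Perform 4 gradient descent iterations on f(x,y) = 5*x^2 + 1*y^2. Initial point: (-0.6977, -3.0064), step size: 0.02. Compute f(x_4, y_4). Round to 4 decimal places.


Gradient descent on f(x,y) = 5*x^2 + 1*y^2.
Starting point: (-0.6977, -3.0064), alpha = 0.02
Step 1: grad_x = 2*5*-0.6977 = -6.977, grad_y = 2*1*-3.0064 = -6.0128
  x_1 = -0.6977 - 0.02*-6.977 = -0.5582
  y_1 = -3.0064 - 0.02*-6.0128 = -2.8861
Step 2: grad_x = 2*5*-0.5582 = -5.5816, grad_y = 2*1*-2.8861 = -5.7723
  x_2 = -0.5582 - 0.02*-5.5816 = -0.4465
  y_2 = -2.8861 - 0.02*-5.7723 = -2.7707
Step 3: grad_x = 2*5*-0.4465 = -4.4653, grad_y = 2*1*-2.7707 = -5.5414
  x_3 = -0.4465 - 0.02*-4.4653 = -0.3572
  y_3 = -2.7707 - 0.02*-5.5414 = -2.6599
Step 4: grad_x = 2*5*-0.3572 = -3.5722, grad_y = 2*1*-2.6599 = -5.3197
  x_4 = -0.3572 - 0.02*-3.5722 = -0.2858
  y_4 = -2.6599 - 0.02*-5.3197 = -2.5535
f(-0.2858, -2.5535) = 5*(-0.2858)^2 + 1*(-2.5535)^2 = 6.9286


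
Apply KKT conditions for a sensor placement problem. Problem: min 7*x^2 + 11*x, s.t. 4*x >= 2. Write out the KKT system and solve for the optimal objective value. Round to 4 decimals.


Step 1: Try lambda = 0 (constraint inactive).
x_unc = -11/(2*7) = -0.7857
Check: 4*-0.7857 = -3.1428 < 2 -- violated!
Step 2: Constraint must be active: 4*x = 2
x* = 2/4 = 0.5
lambda = (2*7*0.5 + 11)/4 = 4.5
Step 3: Compute optimal value.
f(x*) = 7*0.5^2 + 11*0.5 = 7.25


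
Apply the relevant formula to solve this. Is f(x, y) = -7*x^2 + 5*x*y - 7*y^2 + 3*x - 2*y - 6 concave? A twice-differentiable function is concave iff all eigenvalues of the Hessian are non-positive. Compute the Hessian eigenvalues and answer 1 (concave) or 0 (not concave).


The Hessian of f(x,y) = -7*x^2 + 5*x*y - 7*y^2 + 3*x - 2*y - 6 is:
H = [[-14, 5], [5, -14]]
Trace = -14 - 14 = -28
Determinant = -14*-14 - (5)^2 = 171
Discriminant = (-28)^2 - 4*171 = 100.0
Eigenvalues: lambda_1 = -19.0, lambda_2 = -9.0
The function is concave.

1


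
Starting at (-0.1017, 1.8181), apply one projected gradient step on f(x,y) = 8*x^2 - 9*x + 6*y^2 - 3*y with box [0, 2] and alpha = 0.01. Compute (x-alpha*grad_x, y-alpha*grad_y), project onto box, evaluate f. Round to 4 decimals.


Step 1: Compute gradient at (-0.1017, 1.8181).
grad_x = 2*8*-0.1017 - 9 = -10.6272
grad_y = 2*6*1.8181 - 3 = 18.8172
Step 2: Gradient step.
x_raw = -0.1017 - 0.01*-10.6272 = 0.0046
y_raw = 1.8181 - 0.01*18.8172 = 1.6299
Step 3: Project onto [0, 2].
x_proj = clip(0.0046) = 0.0046
y_proj = clip(1.6299) = 1.6299
Step 4: Evaluate f.
f(0.0046, 1.6299) = 11.0092


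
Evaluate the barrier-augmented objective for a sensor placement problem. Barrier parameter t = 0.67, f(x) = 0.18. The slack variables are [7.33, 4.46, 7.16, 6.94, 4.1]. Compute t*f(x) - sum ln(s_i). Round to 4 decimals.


Step 1: Compute log-barrier.
ln values: [1.992, 1.4951, 1.9685, 1.9373, 1.411]
phi = -(1.992 + 1.4951 + 1.9685 + 1.9373 + 1.411) = -8.8039
Step 2: Compute augmented objective.
t*f(x) = 0.67*0.18 = 0.1206
Total = 0.1206 - 8.8039 = -8.6833


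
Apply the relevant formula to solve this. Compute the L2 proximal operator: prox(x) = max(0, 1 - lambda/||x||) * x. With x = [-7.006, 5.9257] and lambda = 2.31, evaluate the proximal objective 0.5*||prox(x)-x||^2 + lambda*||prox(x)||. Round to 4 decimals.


Step 1: Compute ||x||.
||x|| = 9.1759
Step 2: Compute scaling factor.
scale = max(0, 1 - 2.31/9.1759) = 0.7483
Step 3: prox(x) = [-5.2423, 4.4339]
||prox(x)|| = 6.8659
Step 4: Proximal objective.
0.5*||prox-x||^2 = 2.6681
lambda*||prox|| = 15.8602
Total = 18.5284


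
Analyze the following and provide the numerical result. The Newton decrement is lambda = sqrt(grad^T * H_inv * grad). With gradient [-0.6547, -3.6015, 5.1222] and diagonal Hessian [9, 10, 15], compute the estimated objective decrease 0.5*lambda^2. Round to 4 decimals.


Step 1: H is diagonal, so H^(-1) * g = [-0.0727, -0.3602, 0.3415].
Step 2: g^T H^(-1) g = sum_i g_i^2 / H_ii
  = (-0.6547)^2/9 + (-3.6015)^2/10 + (5.1222)^2/15
  = 0.0476 + 1.2971 + 1.7491 = 3.0938
Step 3: Objective decrease = 0.5 * g^T H^(-1) g = 1.5469


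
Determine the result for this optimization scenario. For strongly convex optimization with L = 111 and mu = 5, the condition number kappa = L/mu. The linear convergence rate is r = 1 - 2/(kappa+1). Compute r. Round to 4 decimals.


Step 1: Compute the condition number.
kappa = L/mu = 111/5 = 22.2
Step 2: Compute the convergence rate.
r = 1 - 2/(kappa + 1) = 1 - 2*mu/(L + mu) = (L - mu)/(L + mu) = 106/116 = 0.9138


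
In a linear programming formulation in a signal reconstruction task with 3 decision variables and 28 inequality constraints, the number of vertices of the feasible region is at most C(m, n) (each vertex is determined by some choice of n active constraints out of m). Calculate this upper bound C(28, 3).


Each vertex corresponds to some choice of n active constraints out of m, so the number of vertices is at most C(m, n) = m! / (n!(m-n)!).
m = 28, n = 3
Numerator: 28 * 27 * 26
Denominator: 3! = 6
C(28, 3) = 3276


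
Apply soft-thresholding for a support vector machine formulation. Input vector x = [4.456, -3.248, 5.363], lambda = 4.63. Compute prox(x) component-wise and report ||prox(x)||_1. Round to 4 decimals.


Soft-thresholding with lambda = 4.63:
prox(4.456) = sign(4.456)*max(|4.456| - 4.63, 0) = 0.0
prox(-3.248) = sign(-3.248)*max(|-3.248| - 4.63, 0) = 0.0
prox(5.363) = sign(5.363)*max(|5.363| - 4.63, 0) = 0.733
prox(x) = [0.0, 0.0, 0.733]
||prox(x)||_1 = 0.0 + 0.0 + 0.733 = 0.733


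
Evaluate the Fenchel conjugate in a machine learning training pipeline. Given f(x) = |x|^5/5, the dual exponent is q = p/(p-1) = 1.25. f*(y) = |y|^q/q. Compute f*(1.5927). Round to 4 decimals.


The conjugate exponent q satisfies 1/p + 1/q = 1.
p = 5, so q = 5/(5 - 1) = 1.25
|y|^q = 1.5927^1.25 = 1.7892
f*(1.5927) = 1.7892 / 1.25 = 1.4314


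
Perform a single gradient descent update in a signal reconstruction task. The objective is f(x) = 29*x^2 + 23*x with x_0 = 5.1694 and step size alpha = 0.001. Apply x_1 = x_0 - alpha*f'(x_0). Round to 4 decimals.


We compute the gradient at x_0 and apply the update.
f'(x) = 58*x + 23
f'(5.1694) = 58*5.1694 + 23 = 322.8252
x_1 = 5.1694 - 0.001*322.8252 = 4.8466


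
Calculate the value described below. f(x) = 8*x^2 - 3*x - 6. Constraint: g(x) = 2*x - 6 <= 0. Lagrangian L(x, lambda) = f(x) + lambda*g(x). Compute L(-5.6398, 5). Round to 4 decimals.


Step 1: Evaluate f(x).
f(-5.6398) = 8*(-5.6398)^2 - 3*(-5.6398) - 6 = 265.3782
Step 2: Evaluate g(x).
g(-5.6398) = 2*-5.6398 - 6 = -17.2796
Step 3: Compute Lagrangian.
L = 265.3782 + 5*-17.2796 = 178.9802


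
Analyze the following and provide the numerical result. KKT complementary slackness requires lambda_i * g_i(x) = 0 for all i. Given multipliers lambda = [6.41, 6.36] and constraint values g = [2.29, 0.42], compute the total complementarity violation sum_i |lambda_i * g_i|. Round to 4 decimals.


KKT complementary slackness check:
lambda_1 * g_1 = 6.41 * 2.29 = 14.6789
lambda_2 * g_2 = 6.36 * 0.42 = 2.6712
Total violation = 14.6789 + 2.6712 = 17.3501


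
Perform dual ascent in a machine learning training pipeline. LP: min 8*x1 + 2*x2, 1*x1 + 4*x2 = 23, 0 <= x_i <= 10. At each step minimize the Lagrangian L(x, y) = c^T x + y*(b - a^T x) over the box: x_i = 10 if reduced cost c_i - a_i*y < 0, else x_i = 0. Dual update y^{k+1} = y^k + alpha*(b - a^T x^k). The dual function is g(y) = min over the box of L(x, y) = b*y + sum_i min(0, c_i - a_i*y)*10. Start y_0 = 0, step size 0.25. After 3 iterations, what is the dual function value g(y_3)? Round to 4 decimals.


Dual ascent for LP: min 8*x1 + 2*x2, 1*x1 + 4*x2 = 23, 0 <= x_i <= 10
Step 1: y^k = 0.0, reduced costs: (8.0, 2.0)
  x^k = (0.0, 0.0), subgradient = b - a^T x = 23.0
  y^{k+1} = 0.0 + 0.25*23.0 = 5.75
Step 2: y^k = 5.75, reduced costs: (2.25, -21.0)
  x^k = (0.0, 10.0), subgradient = b - a^T x = -17.0
  y^{k+1} = 5.75 + 0.25*-17.0 = 1.5
Step 3: y^k = 1.5, reduced costs: (6.5, -4.0)
  x^k = (0.0, 10.0), subgradient = b - a^T x = -17.0
  y^{k+1} = 1.5 + 0.25*-17.0 = -2.75
Dual objective at y_3 = -2.75: reduced costs (10.75, 13.0), box minimizer x = (0.0, 0.0)
g(y_3) = b*y + (c1 - a1*y)*x1 + (c2 - a2*y)*x2 = 23*(-2.75) + 10.75*0.0 + 13.0*0.0 = -63.25 + 0.0 + 0.0 = -63.25


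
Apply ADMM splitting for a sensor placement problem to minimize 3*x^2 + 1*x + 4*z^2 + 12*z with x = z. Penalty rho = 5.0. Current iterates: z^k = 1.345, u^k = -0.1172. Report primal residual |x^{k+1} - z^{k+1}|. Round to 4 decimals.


ADMM iteration with rho = 5.0, z^k = 1.345, u^k = -0.1172
Step 1: x-update.
Minimize 3*x^2 + 1*x + (5.0/2)*(x - 1.345 - 0.1172)^2
FOC: (2*3 + 5.0)*x = -1 + 5.0*(1.345 + 0.1172)
x^{k+1} = 0.5737
Step 2: z-update.
Minimize 4*z^2 + 12*z + (5.0/2)*(0.5737 - z - 0.1172)^2
FOC: (2*4 + 5.0)*z = -12 + 5.0*(0.5737 - 0.1172)
z^{k+1} = -0.7475
Step 3: u-update.
u^{k+1} = -0.1172 + 0.5737 + 0.7475 = 1.204
Step 4: Primal residual = |0.5737 + 0.7475| = 1.3212


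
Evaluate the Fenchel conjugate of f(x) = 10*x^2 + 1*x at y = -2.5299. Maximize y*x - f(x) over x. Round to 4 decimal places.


f*(y) = sup_x {y*x - a*x^2 - b*x} = sup_x {(y-b)*x - a*x^2}
FOC: (y - b) - 2a*x = 0 => x* = (y - b)/(2a)
x* = (-2.5299 - 1)/(2*10) = -0.1765
f*(-2.5299) = (y-b)^2/(4a) = (-2.5299 - 1)^2/(4*10)
= 12.4602/40 = 0.3115


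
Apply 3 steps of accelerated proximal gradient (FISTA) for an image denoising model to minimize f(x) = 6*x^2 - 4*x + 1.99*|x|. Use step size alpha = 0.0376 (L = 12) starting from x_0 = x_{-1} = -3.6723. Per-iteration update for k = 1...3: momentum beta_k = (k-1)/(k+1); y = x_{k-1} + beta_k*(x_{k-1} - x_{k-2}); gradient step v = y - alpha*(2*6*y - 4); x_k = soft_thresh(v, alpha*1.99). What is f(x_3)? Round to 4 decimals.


FISTA on f(x) = 6*x^2 - 4*x + 1.99*|x|
L = 12, alpha = 0.0376
Iteration 1: beta = 0.0, y = -3.6723 + 0.0*(-3.6723 + 3.6723) = -3.6723
  grad(y) = -48.0676, v = y - alpha*grad = -1.865
  prox(v) = soft_thresh(-1.865, 0.0748) = -1.7901
Iteration 2: beta = 0.3333, y = -1.7901 + 0.3333*(-1.7901 + 3.6723) = -1.1627
  grad(y) = -17.9529, v = y - alpha*grad = -0.4877
  prox(v) = soft_thresh(-0.4877, 0.0748) = -0.4129
Iteration 3: beta = 0.5, y = -0.4129 + 0.5*(-0.4129 + 1.7901) = 0.2757
  grad(y) = -0.6912, v = y - alpha*grad = 0.3017
  prox(v) = soft_thresh(0.3017, 0.0748) = 0.2269
f(x_3) = 6*0.2269^2 - 4*0.2269 + 1.99*|0.2269| = -0.1472


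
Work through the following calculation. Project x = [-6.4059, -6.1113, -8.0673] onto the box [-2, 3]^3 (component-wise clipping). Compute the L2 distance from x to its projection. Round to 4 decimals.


Project each component onto [-2, 3].
clip(-6.4059) = -2.0, clip(-6.1113) = -2.0, clip(-8.0673) = -2.0
Projection = [-2.0, -2.0, -2.0]
Squared diffs: [19.412, 16.9028, 36.8121]
Distance = sqrt(73.1269) = 8.5514


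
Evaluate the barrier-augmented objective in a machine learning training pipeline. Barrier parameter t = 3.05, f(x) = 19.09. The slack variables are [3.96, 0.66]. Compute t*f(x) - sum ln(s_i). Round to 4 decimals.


Step 1: Compute log-barrier.
ln values: [1.3762, -0.4155]
phi = -(1.3762 - 0.4155) = -0.9607
Step 2: Compute augmented objective.
t*f(x) = 3.05*19.09 = 58.2245
Total = 58.2245 - 0.9607 = 57.2638


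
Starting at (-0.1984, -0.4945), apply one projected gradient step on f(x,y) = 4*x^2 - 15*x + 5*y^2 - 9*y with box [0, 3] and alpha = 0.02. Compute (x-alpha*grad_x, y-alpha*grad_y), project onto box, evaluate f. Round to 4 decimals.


Step 1: Compute gradient at (-0.1984, -0.4945).
grad_x = 2*4*-0.1984 - 15 = -16.5872
grad_y = 2*5*-0.4945 - 9 = -13.945
Step 2: Gradient step.
x_raw = -0.1984 - 0.02*-16.5872 = 0.1333
y_raw = -0.4945 - 0.02*-13.945 = -0.2156
Step 3: Project onto [0, 3].
x_proj = clip(0.1333) = 0.1333
y_proj = clip(-0.2156) = 0.0
Step 4: Evaluate f.
f(0.1333, 0.0) = -1.929


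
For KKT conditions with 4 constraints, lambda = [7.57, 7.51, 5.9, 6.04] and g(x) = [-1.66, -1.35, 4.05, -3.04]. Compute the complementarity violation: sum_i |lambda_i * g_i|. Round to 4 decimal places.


KKT complementary slackness check:
lambda_1 * g_1 = 7.57 * -1.66 = -12.5662
lambda_2 * g_2 = 7.51 * -1.35 = -10.1385
lambda_3 * g_3 = 5.9 * 4.05 = 23.895
lambda_4 * g_4 = 6.04 * -3.04 = -18.3616
Total violation = 12.5662 + 10.1385 + 23.895 + 18.3616 = 64.9613


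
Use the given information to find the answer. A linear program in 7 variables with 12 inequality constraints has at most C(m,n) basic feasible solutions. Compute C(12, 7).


Each vertex corresponds to some choice of n active constraints out of m, so the number of vertices is at most C(m, n) = m! / (n!(m-n)!).
m = 12, n = 7
Numerator: 12 * 11 * 10 * 9 * 8 * 7 * 6
Denominator: 7! = 5040
C(12, 7) = 792


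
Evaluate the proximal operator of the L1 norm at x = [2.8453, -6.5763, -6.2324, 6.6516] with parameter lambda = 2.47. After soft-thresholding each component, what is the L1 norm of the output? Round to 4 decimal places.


Soft-thresholding with lambda = 2.47:
prox(2.8453) = sign(2.8453)*max(|2.8453| - 2.47, 0) = 0.3753
prox(-6.5763) = sign(-6.5763)*max(|-6.5763| - 2.47, 0) = -4.1063
prox(-6.2324) = sign(-6.2324)*max(|-6.2324| - 2.47, 0) = -3.7624
prox(6.6516) = sign(6.6516)*max(|6.6516| - 2.47, 0) = 4.1816
prox(x) = [0.3753, -4.1063, -3.7624, 4.1816]
||prox(x)||_1 = 0.3753 + 4.1063 + 3.7624 + 4.1816 = 12.4256


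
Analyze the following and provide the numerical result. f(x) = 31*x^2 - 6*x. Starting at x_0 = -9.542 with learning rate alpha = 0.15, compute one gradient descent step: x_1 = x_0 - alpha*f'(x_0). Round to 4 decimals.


We compute the gradient at x_0 and apply the update.
f'(x) = 62*x - 6
f'(-9.542) = 62*-9.542 - 6 = -597.604
x_1 = -9.542 - 0.15*-597.604 = 80.0986


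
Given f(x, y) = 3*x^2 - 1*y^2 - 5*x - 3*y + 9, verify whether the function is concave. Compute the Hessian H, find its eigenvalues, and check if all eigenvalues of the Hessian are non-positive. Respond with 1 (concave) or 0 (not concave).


The Hessian of f(x,y) = 3*x^2 - 1*y^2 - 5*x - 3*y + 9 is:
H = [[6, 0], [0, -2]]
Trace = 6 - 2 = 4
Determinant = 6*-2 - (0)^2 = -12
Discriminant = (4)^2 - 4*-12 = 64.0
Eigenvalues: lambda_1 = -2.0, lambda_2 = 6.0
The function is not concave.

0


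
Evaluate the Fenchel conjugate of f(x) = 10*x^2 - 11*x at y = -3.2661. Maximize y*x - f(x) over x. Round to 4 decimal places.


f*(y) = sup_x {y*x - a*x^2 - b*x} = sup_x {(y-b)*x - a*x^2}
FOC: (y - b) - 2a*x = 0 => x* = (y - b)/(2a)
x* = (-3.2661 + 11)/(2*10) = 0.3867
f*(-3.2661) = (y-b)^2/(4a) = (-3.2661 + 11)^2/(4*10)
= 59.8132/40 = 1.4953


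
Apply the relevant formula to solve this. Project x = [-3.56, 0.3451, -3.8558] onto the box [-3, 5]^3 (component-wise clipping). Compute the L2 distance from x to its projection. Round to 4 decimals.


Project each component onto [-3, 5].
clip(-3.56) = -3.0, clip(0.3451) = 0.3451, clip(-3.8558) = -3.0
Projection = [-3.0, 0.3451, -3.0]
Squared diffs: [0.3136, 0.0, 0.7324]
Distance = sqrt(1.046) = 1.0227


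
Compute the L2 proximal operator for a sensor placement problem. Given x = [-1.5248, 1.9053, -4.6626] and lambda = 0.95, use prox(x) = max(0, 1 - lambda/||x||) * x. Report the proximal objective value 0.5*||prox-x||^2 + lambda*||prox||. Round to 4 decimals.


Step 1: Compute ||x||.
||x|| = 5.2626
Step 2: Compute scaling factor.
scale = max(0, 1 - 0.95/5.2626) = 0.8195
Step 3: prox(x) = [-1.2495, 1.5614, -3.8209]
||prox(x)|| = 4.3126
Step 4: Proximal objective.
0.5*||prox-x||^2 = 0.4513
lambda*||prox|| = 4.097
Total = 4.5482


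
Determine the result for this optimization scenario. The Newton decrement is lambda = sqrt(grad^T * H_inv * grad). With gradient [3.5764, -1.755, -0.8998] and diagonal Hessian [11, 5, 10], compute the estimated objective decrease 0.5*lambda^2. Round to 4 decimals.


Step 1: H is diagonal, so H^(-1) * g = [0.3251, -0.351, -0.09].
Step 2: g^T H^(-1) g = sum_i g_i^2 / H_ii
  = (3.5764)^2/11 + (-1.755)^2/5 + (-0.8998)^2/10
  = 1.1628 + 0.616 + 0.081 = 1.8598
Step 3: Objective decrease = 0.5 * g^T H^(-1) g = 0.9299
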